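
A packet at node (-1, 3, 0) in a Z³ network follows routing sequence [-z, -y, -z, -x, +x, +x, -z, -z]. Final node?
(0, 2, -4)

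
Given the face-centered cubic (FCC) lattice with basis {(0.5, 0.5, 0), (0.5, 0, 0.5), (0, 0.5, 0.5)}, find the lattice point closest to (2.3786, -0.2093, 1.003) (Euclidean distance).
(2.5, -0.5, 1)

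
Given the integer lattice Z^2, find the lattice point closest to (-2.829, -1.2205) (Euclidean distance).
(-3, -1)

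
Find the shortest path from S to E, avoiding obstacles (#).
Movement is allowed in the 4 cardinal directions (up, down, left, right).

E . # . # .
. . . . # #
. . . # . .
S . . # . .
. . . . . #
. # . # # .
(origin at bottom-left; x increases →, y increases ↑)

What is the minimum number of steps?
3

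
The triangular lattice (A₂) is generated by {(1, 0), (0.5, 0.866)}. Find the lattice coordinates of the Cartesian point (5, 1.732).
4b₁ + 2b₂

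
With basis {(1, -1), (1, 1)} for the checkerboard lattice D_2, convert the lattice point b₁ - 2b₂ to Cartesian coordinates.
(-1, -3)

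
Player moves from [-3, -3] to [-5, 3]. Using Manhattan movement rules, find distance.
8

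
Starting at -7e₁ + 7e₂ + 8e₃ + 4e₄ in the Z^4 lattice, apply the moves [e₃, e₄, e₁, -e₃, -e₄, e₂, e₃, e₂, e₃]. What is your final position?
(-6, 9, 10, 4)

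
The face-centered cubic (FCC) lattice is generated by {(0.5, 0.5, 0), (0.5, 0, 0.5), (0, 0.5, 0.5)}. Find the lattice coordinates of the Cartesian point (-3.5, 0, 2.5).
-6b₁ - b₂ + 6b₃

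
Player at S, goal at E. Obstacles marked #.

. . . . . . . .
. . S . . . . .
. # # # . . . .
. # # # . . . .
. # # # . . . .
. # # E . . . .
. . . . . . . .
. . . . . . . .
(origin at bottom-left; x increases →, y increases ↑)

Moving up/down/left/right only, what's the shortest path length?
7
(one shortest path: (2, 6) → (3, 6) → (4, 6) → (4, 5) → (4, 4) → (4, 3) → (4, 2) → (3, 2))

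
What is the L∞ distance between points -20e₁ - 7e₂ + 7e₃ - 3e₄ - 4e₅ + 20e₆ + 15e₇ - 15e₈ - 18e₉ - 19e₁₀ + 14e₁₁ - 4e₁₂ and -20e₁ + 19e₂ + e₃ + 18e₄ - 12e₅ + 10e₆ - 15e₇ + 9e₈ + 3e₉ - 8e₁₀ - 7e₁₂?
30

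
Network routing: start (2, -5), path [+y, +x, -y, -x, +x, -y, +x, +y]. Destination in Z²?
(4, -5)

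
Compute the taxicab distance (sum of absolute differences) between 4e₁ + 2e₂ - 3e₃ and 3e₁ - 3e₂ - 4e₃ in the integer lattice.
7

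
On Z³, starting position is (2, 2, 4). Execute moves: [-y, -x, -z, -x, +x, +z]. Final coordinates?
(1, 1, 4)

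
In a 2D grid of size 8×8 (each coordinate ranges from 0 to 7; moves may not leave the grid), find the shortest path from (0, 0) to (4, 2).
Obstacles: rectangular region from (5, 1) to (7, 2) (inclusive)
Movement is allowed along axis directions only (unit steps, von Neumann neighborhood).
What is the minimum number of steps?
6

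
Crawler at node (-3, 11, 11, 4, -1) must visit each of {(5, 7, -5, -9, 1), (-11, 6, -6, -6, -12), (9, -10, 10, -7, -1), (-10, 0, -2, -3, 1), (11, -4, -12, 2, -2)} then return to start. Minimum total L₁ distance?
224
(one optimal route: (-3, 11, 11, 4, -1) → (9, -10, 10, -7, -1) → (11, -4, -12, 2, -2) → (5, 7, -5, -9, 1) → (-11, 6, -6, -6, -12) → (-10, 0, -2, -3, 1) → (-3, 11, 11, 4, -1))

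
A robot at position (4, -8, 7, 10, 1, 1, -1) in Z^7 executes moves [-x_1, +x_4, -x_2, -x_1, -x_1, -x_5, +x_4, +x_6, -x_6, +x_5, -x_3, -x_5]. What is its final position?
(1, -9, 6, 12, 0, 1, -1)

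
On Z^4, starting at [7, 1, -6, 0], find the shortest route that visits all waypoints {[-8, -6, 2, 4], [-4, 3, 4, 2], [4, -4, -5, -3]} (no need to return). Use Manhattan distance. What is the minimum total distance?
57
(one optimal route: (7, 1, -6, 0) → (4, -4, -5, -3) → (-8, -6, 2, 4) → (-4, 3, 4, 2))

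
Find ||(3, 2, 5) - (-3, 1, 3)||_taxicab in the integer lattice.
9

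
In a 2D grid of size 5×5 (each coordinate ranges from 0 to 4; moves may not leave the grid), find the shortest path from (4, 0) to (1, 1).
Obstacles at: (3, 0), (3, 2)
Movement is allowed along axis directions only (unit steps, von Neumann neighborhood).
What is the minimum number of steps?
4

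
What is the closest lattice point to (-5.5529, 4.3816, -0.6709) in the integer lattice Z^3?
(-6, 4, -1)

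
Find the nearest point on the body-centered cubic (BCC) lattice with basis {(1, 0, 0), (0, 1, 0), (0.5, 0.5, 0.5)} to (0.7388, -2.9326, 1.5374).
(0.5, -2.5, 1.5)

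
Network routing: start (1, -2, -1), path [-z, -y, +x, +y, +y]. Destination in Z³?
(2, -1, -2)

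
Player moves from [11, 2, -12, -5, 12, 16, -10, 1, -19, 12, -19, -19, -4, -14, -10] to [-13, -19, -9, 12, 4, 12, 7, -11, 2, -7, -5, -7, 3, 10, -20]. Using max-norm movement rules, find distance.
24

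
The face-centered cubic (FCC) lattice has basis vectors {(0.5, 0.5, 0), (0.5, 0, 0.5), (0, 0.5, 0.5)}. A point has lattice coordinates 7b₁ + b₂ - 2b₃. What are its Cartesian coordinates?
(4, 2.5, -0.5)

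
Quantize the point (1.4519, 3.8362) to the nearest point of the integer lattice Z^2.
(1, 4)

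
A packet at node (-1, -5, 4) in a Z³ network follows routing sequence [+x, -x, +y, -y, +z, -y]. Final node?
(-1, -6, 5)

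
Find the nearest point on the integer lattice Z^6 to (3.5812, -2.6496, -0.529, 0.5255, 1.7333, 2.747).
(4, -3, -1, 1, 2, 3)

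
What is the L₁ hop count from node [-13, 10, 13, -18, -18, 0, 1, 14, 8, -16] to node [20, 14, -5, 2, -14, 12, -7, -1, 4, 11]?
145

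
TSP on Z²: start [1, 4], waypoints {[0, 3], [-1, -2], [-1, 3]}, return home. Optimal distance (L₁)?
16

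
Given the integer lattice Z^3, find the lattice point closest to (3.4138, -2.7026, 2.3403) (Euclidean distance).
(3, -3, 2)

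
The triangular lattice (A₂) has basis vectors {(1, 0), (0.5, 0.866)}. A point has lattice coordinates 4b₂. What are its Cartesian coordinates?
(2, 3.464)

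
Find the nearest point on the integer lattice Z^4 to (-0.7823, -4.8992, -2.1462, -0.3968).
(-1, -5, -2, 0)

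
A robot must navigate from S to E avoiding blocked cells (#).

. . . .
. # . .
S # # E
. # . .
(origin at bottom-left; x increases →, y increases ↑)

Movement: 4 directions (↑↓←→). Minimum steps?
7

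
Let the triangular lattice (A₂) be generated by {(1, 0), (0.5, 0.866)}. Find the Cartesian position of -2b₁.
(-2, 0)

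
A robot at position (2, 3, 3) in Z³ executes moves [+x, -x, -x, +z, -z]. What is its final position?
(1, 3, 3)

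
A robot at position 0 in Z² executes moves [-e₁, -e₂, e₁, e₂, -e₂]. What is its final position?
(0, -1)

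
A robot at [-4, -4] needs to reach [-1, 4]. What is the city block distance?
11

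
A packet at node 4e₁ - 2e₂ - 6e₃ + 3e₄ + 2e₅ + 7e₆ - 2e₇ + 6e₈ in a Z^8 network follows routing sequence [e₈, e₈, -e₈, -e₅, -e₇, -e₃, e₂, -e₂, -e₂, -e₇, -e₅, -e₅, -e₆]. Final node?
(4, -3, -7, 3, -1, 6, -4, 7)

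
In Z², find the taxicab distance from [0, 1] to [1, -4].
6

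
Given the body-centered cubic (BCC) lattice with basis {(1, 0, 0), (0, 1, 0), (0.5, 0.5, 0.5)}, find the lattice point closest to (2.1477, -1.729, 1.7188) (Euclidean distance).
(2, -2, 2)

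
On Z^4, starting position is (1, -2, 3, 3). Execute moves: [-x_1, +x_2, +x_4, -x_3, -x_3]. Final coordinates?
(0, -1, 1, 4)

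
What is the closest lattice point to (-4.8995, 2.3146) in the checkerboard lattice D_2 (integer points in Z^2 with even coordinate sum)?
(-5, 3)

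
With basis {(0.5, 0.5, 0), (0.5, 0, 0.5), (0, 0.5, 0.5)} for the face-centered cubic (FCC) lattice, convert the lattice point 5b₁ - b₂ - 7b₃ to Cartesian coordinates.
(2, -1, -4)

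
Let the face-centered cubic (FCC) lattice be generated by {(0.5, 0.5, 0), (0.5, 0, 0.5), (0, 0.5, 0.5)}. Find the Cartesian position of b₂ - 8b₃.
(0.5, -4, -3.5)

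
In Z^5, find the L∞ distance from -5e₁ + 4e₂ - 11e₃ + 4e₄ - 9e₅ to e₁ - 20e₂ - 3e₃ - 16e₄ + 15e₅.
24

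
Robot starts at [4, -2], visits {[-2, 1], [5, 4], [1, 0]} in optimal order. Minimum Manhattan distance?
19
(one optimal route: (4, -2) → (5, 4) → (1, 0) → (-2, 1))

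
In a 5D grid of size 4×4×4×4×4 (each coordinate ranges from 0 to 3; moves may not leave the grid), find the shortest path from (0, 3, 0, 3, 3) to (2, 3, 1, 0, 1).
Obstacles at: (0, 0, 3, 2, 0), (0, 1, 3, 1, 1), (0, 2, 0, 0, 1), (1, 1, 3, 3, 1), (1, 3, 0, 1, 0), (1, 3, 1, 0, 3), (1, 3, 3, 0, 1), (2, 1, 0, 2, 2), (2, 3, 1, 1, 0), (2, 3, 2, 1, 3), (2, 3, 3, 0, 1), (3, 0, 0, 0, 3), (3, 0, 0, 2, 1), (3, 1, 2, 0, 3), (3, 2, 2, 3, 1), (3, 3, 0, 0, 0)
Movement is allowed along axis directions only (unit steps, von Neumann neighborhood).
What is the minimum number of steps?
8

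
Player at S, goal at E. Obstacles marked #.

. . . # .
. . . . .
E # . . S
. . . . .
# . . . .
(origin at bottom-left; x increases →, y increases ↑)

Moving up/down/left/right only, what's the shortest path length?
6
(one shortest path: (4, 2) → (3, 2) → (2, 2) → (2, 1) → (1, 1) → (0, 1) → (0, 2))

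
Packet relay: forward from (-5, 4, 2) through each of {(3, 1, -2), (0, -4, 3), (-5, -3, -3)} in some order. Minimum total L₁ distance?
37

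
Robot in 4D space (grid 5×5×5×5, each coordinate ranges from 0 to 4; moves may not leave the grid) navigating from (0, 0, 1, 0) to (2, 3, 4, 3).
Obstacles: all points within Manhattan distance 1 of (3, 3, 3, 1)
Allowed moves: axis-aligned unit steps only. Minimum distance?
11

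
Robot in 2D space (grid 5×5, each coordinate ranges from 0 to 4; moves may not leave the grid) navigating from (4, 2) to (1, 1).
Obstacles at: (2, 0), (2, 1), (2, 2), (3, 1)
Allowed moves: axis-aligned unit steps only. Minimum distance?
6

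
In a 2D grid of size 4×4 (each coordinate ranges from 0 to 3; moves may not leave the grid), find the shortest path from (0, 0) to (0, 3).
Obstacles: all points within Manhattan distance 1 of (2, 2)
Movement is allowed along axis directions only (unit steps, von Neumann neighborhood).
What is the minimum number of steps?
3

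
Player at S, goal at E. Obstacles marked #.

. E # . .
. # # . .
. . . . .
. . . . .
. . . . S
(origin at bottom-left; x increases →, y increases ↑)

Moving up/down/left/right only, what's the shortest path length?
9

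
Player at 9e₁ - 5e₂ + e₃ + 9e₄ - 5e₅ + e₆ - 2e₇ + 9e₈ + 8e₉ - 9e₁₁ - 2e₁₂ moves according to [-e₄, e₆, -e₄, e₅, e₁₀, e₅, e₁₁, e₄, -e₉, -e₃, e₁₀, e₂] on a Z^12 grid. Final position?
(9, -4, 0, 8, -3, 2, -2, 9, 7, 2, -8, -2)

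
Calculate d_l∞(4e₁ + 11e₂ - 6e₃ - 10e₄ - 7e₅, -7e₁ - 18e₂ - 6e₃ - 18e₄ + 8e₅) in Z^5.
29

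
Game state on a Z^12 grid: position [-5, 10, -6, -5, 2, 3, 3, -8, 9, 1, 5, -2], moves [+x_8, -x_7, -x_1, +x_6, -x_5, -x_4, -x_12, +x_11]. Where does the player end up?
(-6, 10, -6, -6, 1, 4, 2, -7, 9, 1, 6, -3)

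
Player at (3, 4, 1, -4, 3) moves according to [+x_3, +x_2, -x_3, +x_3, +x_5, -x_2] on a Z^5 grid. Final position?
(3, 4, 2, -4, 4)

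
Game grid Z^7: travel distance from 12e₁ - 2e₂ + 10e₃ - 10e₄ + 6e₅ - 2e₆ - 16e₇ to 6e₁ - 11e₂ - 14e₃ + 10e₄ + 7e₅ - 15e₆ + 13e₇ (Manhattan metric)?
102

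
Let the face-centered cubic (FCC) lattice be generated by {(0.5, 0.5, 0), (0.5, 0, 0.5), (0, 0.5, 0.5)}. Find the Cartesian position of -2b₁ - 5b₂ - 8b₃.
(-3.5, -5, -6.5)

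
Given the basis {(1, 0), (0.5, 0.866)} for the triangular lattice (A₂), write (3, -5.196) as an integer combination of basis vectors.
6b₁ - 6b₂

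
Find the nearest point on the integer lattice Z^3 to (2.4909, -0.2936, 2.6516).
(2, 0, 3)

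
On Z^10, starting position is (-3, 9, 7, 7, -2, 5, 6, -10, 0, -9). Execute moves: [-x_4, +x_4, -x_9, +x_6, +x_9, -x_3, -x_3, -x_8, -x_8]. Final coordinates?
(-3, 9, 5, 7, -2, 6, 6, -12, 0, -9)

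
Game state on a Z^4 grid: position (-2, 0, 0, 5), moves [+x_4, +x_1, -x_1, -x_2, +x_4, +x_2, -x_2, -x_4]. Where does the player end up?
(-2, -1, 0, 6)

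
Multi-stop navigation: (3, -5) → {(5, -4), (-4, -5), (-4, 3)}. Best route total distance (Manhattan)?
21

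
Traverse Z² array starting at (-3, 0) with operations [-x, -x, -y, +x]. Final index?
(-4, -1)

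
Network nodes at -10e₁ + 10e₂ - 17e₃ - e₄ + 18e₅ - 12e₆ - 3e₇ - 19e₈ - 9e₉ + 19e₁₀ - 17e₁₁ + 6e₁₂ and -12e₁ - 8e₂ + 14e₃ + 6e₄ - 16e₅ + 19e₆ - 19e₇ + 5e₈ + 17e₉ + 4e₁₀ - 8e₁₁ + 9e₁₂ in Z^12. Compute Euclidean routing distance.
72.6498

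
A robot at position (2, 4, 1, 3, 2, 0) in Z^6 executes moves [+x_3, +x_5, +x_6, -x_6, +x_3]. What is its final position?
(2, 4, 3, 3, 3, 0)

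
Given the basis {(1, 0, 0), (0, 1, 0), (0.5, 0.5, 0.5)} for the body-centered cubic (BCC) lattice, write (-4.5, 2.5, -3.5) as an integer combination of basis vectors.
-b₁ + 6b₂ - 7b₃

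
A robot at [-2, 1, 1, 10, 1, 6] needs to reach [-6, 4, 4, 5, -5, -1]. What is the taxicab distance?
28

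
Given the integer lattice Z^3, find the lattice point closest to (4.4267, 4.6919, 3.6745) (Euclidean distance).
(4, 5, 4)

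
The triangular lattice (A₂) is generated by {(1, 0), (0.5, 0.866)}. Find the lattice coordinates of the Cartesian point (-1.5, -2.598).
-3b₂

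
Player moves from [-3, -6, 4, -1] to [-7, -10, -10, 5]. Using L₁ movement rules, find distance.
28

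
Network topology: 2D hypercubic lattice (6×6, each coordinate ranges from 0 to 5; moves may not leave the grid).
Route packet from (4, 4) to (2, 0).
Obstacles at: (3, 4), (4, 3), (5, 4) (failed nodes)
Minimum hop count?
8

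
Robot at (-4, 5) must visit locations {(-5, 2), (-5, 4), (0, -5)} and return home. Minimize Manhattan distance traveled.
30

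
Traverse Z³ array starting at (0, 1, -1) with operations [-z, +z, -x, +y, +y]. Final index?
(-1, 3, -1)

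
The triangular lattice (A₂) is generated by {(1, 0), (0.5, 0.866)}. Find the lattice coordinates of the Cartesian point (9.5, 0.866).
9b₁ + b₂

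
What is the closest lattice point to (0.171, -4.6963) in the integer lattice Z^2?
(0, -5)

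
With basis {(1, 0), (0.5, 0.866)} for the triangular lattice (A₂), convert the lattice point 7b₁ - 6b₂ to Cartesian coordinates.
(4, -5.196)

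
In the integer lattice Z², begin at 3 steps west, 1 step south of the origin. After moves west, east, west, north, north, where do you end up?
(-4, 1)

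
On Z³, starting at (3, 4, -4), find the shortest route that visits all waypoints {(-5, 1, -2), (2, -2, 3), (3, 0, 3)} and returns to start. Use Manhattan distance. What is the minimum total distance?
42
(one optimal route: (3, 4, -4) → (-5, 1, -2) → (2, -2, 3) → (3, 0, 3) → (3, 4, -4))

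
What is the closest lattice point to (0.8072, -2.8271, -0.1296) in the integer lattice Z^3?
(1, -3, 0)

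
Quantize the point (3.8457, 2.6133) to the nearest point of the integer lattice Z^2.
(4, 3)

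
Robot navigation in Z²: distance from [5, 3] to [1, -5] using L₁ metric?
12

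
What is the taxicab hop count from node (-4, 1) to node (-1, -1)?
5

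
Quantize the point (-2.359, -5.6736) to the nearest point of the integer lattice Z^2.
(-2, -6)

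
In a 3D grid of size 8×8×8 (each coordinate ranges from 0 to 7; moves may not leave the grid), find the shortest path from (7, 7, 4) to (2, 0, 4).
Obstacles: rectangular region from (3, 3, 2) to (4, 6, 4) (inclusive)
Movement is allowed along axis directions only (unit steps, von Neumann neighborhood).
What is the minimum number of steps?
12
(one shortest path: (7, 7, 4) → (6, 7, 4) → (5, 7, 4) → (4, 7, 4) → (3, 7, 4) → (2, 7, 4) → (2, 6, 4) → (2, 5, 4) → (2, 4, 4) → (2, 3, 4) → (2, 2, 4) → (2, 1, 4) → (2, 0, 4))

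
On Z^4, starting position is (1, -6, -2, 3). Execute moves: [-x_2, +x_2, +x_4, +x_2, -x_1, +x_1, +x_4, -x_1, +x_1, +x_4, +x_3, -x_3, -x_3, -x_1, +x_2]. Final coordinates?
(0, -4, -3, 6)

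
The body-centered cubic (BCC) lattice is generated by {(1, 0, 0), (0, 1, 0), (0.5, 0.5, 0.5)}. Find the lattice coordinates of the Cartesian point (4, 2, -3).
7b₁ + 5b₂ - 6b₃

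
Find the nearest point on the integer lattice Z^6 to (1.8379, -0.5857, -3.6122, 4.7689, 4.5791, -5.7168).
(2, -1, -4, 5, 5, -6)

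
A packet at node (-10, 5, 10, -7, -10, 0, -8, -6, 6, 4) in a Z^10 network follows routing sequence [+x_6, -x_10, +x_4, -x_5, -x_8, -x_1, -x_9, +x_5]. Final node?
(-11, 5, 10, -6, -10, 1, -8, -7, 5, 3)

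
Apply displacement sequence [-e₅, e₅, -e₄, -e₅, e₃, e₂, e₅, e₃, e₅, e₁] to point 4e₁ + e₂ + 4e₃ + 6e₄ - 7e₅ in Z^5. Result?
(5, 2, 6, 5, -6)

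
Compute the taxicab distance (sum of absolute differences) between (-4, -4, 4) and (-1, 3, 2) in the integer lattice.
12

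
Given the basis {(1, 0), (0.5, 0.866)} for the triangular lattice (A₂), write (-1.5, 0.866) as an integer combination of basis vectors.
-2b₁ + b₂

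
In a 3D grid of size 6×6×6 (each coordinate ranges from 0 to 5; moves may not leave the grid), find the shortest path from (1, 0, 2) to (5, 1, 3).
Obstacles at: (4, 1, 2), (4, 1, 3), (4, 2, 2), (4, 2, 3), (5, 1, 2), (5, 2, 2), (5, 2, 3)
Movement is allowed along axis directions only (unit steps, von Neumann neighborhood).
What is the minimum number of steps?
6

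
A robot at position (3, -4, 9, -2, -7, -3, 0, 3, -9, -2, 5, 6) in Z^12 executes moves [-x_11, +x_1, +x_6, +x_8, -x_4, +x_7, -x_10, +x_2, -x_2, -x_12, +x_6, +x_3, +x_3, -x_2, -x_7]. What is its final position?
(4, -5, 11, -3, -7, -1, 0, 4, -9, -3, 4, 5)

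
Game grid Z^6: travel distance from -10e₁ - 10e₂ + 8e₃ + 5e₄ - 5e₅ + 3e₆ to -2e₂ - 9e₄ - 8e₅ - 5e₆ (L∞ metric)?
14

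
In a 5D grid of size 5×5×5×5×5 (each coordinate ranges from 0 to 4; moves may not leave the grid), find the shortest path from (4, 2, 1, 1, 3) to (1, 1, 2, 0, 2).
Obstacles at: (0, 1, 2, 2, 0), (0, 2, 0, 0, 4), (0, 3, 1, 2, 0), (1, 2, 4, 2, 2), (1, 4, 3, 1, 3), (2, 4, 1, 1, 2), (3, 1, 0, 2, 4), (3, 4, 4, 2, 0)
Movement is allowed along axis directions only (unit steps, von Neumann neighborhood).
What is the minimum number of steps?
7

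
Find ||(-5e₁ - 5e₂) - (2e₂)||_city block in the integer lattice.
12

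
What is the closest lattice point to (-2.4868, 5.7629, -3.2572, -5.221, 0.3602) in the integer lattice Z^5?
(-2, 6, -3, -5, 0)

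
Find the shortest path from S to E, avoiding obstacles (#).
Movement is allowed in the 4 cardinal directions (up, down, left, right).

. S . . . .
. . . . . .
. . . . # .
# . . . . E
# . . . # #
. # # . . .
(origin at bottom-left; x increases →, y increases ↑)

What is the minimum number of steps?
7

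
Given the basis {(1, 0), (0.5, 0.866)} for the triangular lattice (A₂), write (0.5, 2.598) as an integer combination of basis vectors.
-b₁ + 3b₂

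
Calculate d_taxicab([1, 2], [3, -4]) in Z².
8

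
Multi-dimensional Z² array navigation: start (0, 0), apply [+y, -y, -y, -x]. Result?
(-1, -1)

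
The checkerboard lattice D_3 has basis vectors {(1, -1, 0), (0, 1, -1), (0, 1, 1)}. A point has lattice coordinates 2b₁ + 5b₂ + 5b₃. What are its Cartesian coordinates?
(2, 8, 0)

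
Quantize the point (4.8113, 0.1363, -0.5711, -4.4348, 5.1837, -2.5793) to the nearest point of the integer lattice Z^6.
(5, 0, -1, -4, 5, -3)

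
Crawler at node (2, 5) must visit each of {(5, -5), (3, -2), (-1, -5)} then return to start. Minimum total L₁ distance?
32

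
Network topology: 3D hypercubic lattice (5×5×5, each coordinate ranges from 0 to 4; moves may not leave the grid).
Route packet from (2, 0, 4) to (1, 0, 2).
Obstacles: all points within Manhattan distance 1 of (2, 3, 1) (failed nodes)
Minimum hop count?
3
(one shortest path: (2, 0, 4) → (1, 0, 4) → (1, 0, 3) → (1, 0, 2))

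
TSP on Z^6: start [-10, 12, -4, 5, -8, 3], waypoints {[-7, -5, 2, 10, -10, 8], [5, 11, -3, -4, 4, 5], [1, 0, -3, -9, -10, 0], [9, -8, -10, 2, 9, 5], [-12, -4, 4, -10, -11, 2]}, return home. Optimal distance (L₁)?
240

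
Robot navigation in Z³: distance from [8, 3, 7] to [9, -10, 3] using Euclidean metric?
13.6382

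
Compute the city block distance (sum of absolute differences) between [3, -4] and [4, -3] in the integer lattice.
2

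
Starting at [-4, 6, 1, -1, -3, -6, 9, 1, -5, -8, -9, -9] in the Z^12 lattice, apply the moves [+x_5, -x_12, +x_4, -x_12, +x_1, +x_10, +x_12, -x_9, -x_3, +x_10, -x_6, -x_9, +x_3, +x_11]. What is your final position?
(-3, 6, 1, 0, -2, -7, 9, 1, -7, -6, -8, -10)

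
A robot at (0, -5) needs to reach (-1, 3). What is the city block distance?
9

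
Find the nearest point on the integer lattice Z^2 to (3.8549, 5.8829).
(4, 6)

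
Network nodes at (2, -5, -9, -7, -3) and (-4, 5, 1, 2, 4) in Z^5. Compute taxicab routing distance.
42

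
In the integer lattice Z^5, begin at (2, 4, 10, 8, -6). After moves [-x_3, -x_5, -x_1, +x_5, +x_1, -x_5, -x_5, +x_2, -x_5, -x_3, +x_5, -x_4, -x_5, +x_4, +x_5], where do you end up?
(2, 5, 8, 8, -8)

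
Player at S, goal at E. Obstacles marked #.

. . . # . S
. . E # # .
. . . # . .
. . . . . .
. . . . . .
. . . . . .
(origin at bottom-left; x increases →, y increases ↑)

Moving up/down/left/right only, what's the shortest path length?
8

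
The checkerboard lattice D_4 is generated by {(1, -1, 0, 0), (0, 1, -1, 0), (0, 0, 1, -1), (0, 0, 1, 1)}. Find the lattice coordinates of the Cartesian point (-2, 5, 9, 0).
-2b₁ + 3b₂ + 6b₃ + 6b₄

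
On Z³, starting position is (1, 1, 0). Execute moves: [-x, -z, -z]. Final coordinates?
(0, 1, -2)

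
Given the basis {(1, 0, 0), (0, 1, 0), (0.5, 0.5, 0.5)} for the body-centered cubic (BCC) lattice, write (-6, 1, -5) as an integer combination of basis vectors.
-b₁ + 6b₂ - 10b₃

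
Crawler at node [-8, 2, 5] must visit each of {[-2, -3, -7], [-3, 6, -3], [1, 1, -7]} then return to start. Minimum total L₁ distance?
60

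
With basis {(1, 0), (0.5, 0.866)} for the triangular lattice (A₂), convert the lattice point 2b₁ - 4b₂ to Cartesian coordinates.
(0, -3.464)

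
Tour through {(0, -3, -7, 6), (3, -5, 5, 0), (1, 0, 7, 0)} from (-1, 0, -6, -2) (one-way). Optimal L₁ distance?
45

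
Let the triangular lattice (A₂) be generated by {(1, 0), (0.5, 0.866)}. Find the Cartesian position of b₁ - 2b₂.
(0, -1.732)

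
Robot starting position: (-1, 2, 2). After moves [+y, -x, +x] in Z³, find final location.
(-1, 3, 2)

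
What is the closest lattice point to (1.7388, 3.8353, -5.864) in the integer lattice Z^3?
(2, 4, -6)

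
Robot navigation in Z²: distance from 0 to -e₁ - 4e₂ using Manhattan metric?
5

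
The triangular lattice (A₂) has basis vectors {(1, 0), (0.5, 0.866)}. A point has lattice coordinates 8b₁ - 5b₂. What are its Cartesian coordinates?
(5.5, -4.33)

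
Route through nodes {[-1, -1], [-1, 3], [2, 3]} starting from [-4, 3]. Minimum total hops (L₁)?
13
(one optimal route: (-4, 3) → (-1, 3) → (2, 3) → (-1, -1))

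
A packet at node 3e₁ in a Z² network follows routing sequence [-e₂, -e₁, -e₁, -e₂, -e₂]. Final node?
(1, -3)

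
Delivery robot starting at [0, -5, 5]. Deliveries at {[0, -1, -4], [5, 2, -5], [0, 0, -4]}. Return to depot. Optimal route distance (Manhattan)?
44
(one optimal route: (0, -5, 5) → (0, -1, -4) → (5, 2, -5) → (0, 0, -4) → (0, -5, 5))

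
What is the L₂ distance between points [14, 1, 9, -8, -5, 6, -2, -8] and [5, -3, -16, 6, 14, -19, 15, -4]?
47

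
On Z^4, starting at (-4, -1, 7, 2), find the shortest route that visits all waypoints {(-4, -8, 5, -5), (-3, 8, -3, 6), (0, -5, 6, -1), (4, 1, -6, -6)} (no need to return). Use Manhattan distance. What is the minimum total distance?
82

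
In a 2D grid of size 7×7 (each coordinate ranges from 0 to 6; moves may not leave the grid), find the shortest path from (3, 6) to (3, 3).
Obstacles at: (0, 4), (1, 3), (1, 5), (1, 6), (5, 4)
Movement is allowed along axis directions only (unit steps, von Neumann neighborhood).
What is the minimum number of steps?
3
(one shortest path: (3, 6) → (3, 5) → (3, 4) → (3, 3))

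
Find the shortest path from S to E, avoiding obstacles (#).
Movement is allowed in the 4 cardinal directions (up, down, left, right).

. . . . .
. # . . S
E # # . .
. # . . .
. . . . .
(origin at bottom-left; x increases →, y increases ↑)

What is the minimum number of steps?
7
(one shortest path: (4, 3) → (3, 3) → (2, 3) → (2, 4) → (1, 4) → (0, 4) → (0, 3) → (0, 2))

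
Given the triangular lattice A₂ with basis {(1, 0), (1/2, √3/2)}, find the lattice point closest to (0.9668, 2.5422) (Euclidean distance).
(0.5, 2.598)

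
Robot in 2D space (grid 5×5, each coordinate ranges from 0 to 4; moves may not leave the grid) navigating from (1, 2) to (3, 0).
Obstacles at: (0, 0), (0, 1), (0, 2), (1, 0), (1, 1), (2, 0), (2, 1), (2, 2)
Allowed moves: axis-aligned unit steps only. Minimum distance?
6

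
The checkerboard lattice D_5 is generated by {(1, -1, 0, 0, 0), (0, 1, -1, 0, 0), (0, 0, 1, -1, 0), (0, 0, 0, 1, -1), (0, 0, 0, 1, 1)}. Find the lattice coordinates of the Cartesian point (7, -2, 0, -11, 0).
7b₁ + 5b₂ + 5b₃ - 3b₄ - 3b₅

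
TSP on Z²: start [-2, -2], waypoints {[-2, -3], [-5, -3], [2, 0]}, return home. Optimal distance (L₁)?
20
(one optimal route: (-2, -2) → (-2, -3) → (-5, -3) → (2, 0) → (-2, -2))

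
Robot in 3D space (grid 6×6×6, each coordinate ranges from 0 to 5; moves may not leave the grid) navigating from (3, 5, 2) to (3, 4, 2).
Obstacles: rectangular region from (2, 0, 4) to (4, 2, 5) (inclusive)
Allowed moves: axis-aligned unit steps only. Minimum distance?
1
(one shortest path: (3, 5, 2) → (3, 4, 2))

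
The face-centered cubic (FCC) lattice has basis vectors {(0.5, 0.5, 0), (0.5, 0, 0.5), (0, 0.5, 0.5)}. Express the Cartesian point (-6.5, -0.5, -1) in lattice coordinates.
-6b₁ - 7b₂ + 5b₃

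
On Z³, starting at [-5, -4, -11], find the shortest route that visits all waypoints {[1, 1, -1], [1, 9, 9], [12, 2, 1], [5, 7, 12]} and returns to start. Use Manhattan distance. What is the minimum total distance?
106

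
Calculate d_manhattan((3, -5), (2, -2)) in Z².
4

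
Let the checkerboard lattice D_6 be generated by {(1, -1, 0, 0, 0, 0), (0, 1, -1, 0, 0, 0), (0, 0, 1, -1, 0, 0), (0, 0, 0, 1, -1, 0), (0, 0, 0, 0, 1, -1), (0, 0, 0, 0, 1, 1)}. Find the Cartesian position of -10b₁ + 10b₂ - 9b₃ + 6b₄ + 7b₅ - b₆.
(-10, 20, -19, 15, 0, -8)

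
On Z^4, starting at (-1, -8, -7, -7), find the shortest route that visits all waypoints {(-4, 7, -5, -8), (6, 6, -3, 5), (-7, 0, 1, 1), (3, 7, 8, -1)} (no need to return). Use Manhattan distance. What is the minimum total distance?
93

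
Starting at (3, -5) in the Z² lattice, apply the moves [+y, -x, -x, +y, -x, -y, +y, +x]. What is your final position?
(1, -3)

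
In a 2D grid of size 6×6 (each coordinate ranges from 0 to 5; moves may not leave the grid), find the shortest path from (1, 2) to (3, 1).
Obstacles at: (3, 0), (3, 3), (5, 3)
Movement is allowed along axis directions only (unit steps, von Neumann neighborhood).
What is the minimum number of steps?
3
(one shortest path: (1, 2) → (2, 2) → (3, 2) → (3, 1))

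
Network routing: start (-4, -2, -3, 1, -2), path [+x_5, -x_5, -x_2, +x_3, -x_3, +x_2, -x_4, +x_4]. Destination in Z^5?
(-4, -2, -3, 1, -2)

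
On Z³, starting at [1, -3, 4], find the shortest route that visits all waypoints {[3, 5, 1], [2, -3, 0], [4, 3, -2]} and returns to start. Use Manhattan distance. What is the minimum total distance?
34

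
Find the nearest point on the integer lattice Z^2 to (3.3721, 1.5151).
(3, 2)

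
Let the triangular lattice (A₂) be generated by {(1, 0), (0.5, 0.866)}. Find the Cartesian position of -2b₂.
(-1, -1.732)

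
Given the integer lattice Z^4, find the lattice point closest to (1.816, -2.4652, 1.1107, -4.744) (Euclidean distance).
(2, -2, 1, -5)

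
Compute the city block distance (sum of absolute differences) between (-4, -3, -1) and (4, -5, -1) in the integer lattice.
10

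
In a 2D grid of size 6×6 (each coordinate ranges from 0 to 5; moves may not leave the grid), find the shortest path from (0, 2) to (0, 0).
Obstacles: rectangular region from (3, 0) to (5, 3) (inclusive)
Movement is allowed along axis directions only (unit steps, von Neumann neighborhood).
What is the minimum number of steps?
2
(one shortest path: (0, 2) → (0, 1) → (0, 0))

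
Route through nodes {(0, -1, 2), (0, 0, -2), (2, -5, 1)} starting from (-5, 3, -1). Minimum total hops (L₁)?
21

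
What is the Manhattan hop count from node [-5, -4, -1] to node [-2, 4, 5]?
17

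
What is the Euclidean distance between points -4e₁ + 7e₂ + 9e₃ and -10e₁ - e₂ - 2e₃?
14.8661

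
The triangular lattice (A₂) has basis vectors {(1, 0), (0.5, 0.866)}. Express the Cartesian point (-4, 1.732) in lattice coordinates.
-5b₁ + 2b₂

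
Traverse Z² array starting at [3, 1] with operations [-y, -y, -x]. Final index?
(2, -1)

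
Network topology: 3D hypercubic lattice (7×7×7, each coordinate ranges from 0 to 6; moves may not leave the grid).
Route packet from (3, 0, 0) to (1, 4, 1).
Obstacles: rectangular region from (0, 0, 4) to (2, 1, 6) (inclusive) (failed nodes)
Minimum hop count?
7
(one shortest path: (3, 0, 0) → (2, 0, 0) → (1, 0, 0) → (1, 1, 0) → (1, 2, 0) → (1, 3, 0) → (1, 4, 0) → (1, 4, 1))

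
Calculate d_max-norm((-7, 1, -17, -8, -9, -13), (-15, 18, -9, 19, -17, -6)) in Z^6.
27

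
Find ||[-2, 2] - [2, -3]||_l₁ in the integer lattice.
9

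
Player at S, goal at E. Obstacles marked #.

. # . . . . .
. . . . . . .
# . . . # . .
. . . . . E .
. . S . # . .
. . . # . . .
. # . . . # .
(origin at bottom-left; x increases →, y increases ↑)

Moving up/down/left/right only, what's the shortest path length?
4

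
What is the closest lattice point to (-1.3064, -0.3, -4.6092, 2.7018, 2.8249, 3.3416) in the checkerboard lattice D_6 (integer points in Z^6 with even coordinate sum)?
(-1, 0, -4, 3, 3, 3)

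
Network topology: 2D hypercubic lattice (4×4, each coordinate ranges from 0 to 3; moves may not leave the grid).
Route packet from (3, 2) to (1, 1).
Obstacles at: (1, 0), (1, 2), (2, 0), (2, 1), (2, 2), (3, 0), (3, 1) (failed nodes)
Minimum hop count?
7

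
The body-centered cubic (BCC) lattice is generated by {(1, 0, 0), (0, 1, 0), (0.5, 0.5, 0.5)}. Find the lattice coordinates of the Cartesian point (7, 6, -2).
9b₁ + 8b₂ - 4b₃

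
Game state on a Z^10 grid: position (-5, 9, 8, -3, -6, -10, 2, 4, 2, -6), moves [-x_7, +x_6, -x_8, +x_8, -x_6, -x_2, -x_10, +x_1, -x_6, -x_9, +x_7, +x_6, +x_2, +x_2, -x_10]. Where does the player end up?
(-4, 10, 8, -3, -6, -10, 2, 4, 1, -8)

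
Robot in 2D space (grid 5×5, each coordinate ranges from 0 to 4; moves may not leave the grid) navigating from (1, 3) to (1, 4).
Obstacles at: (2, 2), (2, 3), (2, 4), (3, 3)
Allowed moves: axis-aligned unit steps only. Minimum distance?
1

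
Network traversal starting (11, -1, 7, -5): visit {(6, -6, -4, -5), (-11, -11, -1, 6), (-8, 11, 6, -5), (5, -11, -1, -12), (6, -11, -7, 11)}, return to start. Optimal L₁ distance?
170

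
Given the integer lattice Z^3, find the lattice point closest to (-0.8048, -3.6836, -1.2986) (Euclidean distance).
(-1, -4, -1)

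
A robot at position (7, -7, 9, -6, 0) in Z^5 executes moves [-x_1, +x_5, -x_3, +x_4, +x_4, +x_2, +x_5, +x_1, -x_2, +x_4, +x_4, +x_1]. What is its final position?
(8, -7, 8, -2, 2)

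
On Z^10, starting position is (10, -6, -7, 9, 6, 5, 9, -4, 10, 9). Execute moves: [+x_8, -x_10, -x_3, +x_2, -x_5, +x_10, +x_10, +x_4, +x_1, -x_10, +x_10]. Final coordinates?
(11, -5, -8, 10, 5, 5, 9, -3, 10, 10)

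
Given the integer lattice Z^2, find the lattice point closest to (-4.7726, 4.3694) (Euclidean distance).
(-5, 4)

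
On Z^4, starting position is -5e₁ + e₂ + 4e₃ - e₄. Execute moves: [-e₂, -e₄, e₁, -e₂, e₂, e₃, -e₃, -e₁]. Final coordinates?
(-5, 0, 4, -2)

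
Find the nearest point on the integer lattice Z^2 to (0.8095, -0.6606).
(1, -1)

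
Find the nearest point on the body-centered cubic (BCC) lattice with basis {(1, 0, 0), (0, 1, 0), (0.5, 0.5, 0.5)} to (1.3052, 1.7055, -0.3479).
(1.5, 1.5, -0.5)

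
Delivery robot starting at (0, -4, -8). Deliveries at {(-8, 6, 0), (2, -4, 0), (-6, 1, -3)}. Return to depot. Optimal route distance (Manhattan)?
56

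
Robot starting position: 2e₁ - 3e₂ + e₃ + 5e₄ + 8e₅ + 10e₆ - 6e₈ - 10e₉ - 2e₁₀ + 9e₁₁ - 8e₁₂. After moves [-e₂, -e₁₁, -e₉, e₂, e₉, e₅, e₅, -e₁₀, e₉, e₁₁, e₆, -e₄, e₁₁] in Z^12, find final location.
(2, -3, 1, 4, 10, 11, 0, -6, -9, -3, 10, -8)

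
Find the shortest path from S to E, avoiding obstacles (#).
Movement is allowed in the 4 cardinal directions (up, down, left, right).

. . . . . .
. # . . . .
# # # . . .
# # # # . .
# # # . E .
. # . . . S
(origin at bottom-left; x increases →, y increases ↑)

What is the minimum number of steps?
2
(one shortest path: (5, 0) → (4, 0) → (4, 1))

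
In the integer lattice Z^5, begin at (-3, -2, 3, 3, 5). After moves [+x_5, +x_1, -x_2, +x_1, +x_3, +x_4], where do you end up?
(-1, -3, 4, 4, 6)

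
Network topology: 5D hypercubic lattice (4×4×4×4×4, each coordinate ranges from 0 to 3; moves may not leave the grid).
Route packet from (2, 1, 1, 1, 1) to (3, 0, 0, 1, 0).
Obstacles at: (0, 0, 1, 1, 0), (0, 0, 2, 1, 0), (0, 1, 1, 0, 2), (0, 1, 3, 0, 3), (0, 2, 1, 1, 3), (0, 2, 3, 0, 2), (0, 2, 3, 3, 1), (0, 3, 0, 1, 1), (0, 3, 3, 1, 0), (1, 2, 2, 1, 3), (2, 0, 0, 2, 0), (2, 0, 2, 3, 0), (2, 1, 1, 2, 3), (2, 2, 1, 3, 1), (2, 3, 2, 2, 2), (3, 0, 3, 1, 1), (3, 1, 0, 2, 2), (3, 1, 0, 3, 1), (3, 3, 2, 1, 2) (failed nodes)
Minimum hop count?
4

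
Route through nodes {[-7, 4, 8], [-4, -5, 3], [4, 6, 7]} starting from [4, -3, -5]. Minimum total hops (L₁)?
49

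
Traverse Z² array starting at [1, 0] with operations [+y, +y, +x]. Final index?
(2, 2)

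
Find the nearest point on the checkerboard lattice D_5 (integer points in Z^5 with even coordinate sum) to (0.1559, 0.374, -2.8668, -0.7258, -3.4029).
(0, 0, -3, -1, -4)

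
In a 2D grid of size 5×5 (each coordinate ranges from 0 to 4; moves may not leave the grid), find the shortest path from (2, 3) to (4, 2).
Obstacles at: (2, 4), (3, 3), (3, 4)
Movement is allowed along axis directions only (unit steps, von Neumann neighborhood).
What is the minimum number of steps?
3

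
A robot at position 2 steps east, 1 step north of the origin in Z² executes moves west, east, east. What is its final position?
(3, 1)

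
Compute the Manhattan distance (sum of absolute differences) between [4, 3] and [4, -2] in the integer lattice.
5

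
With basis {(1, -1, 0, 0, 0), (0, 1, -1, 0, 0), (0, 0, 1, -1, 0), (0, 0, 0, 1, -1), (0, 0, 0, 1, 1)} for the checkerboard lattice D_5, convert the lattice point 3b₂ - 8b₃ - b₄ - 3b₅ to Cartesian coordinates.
(0, 3, -11, 4, -2)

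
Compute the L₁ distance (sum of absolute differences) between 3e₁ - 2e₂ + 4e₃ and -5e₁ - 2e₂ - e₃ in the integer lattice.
13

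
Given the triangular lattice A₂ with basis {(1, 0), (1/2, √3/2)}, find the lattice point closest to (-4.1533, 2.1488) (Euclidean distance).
(-4, 1.732)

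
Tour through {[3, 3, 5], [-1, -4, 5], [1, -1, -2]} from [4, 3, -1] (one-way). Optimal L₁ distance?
30
(one optimal route: (4, 3, -1) → (3, 3, 5) → (-1, -4, 5) → (1, -1, -2))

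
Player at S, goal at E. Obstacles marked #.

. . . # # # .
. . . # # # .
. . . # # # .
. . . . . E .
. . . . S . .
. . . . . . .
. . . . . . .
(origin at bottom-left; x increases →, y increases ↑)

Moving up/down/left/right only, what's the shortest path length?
2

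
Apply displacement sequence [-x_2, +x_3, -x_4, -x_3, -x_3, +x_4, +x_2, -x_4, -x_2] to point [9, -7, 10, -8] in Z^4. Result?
(9, -8, 9, -9)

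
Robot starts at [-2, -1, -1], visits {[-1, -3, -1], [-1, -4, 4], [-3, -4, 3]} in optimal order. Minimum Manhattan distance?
12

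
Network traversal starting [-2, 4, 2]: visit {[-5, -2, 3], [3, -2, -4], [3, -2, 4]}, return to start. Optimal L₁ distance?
44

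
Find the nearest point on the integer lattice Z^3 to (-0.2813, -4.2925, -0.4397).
(0, -4, 0)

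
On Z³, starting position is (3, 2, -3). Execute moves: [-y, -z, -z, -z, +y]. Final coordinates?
(3, 2, -6)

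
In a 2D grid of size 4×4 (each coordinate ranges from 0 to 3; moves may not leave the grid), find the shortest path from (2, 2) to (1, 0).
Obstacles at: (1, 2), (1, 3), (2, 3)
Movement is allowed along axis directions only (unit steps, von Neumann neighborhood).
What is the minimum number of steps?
3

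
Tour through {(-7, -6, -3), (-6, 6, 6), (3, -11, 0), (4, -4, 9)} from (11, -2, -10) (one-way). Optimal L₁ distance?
85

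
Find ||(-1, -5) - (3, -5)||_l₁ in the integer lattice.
4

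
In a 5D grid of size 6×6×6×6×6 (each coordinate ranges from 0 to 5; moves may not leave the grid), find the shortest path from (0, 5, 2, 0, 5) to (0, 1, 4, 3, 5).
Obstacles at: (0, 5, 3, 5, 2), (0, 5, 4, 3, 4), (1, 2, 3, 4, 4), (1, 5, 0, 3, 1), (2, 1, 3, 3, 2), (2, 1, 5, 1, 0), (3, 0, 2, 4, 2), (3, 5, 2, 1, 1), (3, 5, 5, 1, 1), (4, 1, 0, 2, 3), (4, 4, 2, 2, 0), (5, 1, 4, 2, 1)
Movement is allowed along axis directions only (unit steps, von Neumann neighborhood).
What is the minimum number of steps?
9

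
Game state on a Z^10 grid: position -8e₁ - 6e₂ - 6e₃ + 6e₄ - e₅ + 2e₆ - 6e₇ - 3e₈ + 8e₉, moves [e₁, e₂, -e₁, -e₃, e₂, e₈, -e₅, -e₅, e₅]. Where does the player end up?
(-8, -4, -7, 6, -2, 2, -6, -2, 8, 0)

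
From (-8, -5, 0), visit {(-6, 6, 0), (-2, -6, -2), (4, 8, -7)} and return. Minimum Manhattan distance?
66
(one optimal route: (-8, -5, 0) → (-6, 6, 0) → (4, 8, -7) → (-2, -6, -2) → (-8, -5, 0))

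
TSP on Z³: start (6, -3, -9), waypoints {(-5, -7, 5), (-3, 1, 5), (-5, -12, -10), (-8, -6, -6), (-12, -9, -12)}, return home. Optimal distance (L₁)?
98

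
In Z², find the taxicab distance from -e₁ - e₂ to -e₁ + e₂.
2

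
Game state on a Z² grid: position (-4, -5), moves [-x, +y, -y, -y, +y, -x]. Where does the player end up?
(-6, -5)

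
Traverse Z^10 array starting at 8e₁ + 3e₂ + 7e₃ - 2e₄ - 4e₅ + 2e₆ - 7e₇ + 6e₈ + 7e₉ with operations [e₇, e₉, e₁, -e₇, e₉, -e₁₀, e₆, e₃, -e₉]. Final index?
(9, 3, 8, -2, -4, 3, -7, 6, 8, -1)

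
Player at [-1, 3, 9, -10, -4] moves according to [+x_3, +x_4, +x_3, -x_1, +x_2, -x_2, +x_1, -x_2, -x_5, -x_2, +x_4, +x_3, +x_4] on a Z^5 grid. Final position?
(-1, 1, 12, -7, -5)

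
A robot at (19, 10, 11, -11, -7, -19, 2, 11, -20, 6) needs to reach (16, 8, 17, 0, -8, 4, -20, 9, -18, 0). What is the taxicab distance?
78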